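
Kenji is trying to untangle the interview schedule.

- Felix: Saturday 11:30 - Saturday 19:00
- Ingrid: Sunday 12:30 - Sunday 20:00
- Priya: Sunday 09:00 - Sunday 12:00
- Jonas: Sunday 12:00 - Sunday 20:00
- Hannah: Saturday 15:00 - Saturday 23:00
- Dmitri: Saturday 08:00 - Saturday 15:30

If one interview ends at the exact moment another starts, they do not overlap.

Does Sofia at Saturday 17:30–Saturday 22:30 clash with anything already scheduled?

Yes — it overlaps Felix, Hannah

Dmitri: ends Saturday 15:30 at or before Sofia starts Saturday 17:30 → clear.
Felix: starts Saturday 11:30 before Sofia ends Saturday 22:30, and ends Saturday 19:00 after Sofia starts Saturday 17:30 → overlap.
Hannah: starts Saturday 15:00 before Sofia ends Saturday 22:30, and ends Saturday 23:00 after Sofia starts Saturday 17:30 → overlap.
Priya: starts Sunday 09:00 at or after Sofia ends Saturday 22:30 → clear.
Jonas: starts Sunday 12:00 at or after Sofia ends Saturday 22:30 → clear.
Ingrid: starts Sunday 12:30 at or after Sofia ends Saturday 22:30 → clear.
Sofia overlaps Hannah, Felix.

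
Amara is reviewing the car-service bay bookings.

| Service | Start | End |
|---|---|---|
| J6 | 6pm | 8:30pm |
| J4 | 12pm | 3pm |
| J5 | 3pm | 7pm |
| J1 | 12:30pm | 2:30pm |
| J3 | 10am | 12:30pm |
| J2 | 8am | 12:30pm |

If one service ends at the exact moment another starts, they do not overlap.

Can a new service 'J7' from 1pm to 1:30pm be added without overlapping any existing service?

No — it overlaps J1, J4

J2: ends 12:30pm at or before J7 starts 1pm → clear.
J3: ends 12:30pm at or before J7 starts 1pm → clear.
J4: starts 12pm before J7 ends 1:30pm, and ends 3pm after J7 starts 1pm → overlap.
J1: starts 12:30pm before J7 ends 1:30pm, and ends 2:30pm after J7 starts 1pm → overlap.
J5: starts 3pm at or after J7 ends 1:30pm → clear.
J6: starts 6pm at or after J7 ends 1:30pm → clear.
J7 overlaps J1, J4.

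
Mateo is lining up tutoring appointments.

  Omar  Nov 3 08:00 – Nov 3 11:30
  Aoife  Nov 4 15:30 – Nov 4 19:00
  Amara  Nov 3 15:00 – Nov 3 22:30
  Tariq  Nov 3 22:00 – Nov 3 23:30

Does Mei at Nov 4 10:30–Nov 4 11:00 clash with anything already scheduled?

No — it doesn't clash with anything

Omar: ends Nov 3 11:30 at or before Mei starts Nov 4 10:30 → clear.
Amara: ends Nov 3 22:30 at or before Mei starts Nov 4 10:30 → clear.
Tariq: ends Nov 3 23:30 at or before Mei starts Nov 4 10:30 → clear.
Aoife: starts Nov 4 15:30 at or after Mei ends Nov 4 11:00 → clear.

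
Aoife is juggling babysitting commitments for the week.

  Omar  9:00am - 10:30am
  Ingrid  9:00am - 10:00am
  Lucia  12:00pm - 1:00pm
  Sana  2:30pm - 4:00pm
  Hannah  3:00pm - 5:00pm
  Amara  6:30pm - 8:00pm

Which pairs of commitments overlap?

Two intervals overlap when each starts before the other ends.
Sorted by start: Omar, Ingrid, Lucia, Sana, Hannah, Amara.
Ingrid starts before Omar ends → Omar and Ingrid overlap.
Lucia starts after Omar ends, so nothing later overlaps Omar either.
Lucia starts after Ingrid ends, so nothing later overlaps Ingrid either.
Sana starts after Lucia ends, so nothing later overlaps Lucia either.
Hannah starts before Sana ends → Sana and Hannah overlap.
Amara starts after Sana ends.
Amara starts after Hannah ends.

Hannah & Sana, Ingrid & Omar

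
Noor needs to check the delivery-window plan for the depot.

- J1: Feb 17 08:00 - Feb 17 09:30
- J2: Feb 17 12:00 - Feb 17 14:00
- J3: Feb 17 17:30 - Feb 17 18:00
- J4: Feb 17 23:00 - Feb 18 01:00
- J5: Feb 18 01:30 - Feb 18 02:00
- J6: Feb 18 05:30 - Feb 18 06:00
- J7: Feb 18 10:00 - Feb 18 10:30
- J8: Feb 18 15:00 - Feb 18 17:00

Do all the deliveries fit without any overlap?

Yes

Sorted by start: J1, J2, J3, J4, J5, J6, J7, J8.
J2 starts after J1 ends, so J1 has no further overlaps.
J3 starts after J2 ends, so J2 has no further overlaps.
J4 starts after J3 ends, so J3 has no further overlaps.
J5 starts after J4 ends, so J4 has no further overlaps.
J6 starts after J5 ends, so J5 has no further overlaps.
J7 starts after J6 ends, so J6 has no further overlaps.
J8 starts after J7 ends.
Every pair is clear; the schedule has no overlaps.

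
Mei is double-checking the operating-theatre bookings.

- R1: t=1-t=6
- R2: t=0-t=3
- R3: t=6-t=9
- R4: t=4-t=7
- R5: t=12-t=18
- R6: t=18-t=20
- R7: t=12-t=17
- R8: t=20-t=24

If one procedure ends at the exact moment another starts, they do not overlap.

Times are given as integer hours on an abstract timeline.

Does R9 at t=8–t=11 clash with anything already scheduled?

R2: ends t=3 at or before R9 starts t=8 → clear.
R1: ends t=6 at or before R9 starts t=8 → clear.
R4: ends t=7 at or before R9 starts t=8 → clear.
R3: starts t=6 before R9 ends t=11, and ends t=9 after R9 starts t=8 → overlap.
R5: starts t=12 at or after R9 ends t=11 → clear.
R7: starts t=12 at or after R9 ends t=11 → clear.
R6: starts t=18 at or after R9 ends t=11 → clear.
R8: starts t=20 at or after R9 ends t=11 → clear.
R9 overlaps R3.

Yes — it overlaps R3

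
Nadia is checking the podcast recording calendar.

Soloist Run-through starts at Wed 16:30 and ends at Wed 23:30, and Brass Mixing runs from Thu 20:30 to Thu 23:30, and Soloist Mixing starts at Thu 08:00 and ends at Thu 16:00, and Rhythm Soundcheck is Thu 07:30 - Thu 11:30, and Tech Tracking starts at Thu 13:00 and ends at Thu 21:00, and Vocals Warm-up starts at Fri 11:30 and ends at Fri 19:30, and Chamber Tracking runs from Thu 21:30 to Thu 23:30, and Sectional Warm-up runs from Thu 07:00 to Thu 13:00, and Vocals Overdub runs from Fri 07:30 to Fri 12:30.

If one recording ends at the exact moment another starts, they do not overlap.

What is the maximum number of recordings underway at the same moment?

Walk through starts and ends in time order (an end at T is processed before a start at T):
Wed 16:30 start Soloist Run-through → 1
Wed 23:30 end Soloist Run-through → 0
Thu 07:00 start Sectional Warm-up → 1
Thu 07:30 start Rhythm Soundcheck → 2
Thu 08:00 start Soloist Mixing → 3
Thu 11:30 end Rhythm Soundcheck → 2
Thu 13:00 end Sectional Warm-up → 1
Thu 13:00 start Tech Tracking → 2
Thu 16:00 end Soloist Mixing → 1
Thu 20:30 start Brass Mixing → 2
Thu 21:00 end Tech Tracking → 1
Thu 21:30 start Chamber Tracking → 2
Thu 23:30 end Brass Mixing → 1
Thu 23:30 end Chamber Tracking → 0
Fri 07:30 start Vocals Overdub → 1
Fri 11:30 start Vocals Warm-up → 2
Fri 12:30 end Vocals Overdub → 1
Fri 19:30 end Vocals Warm-up → 0
Peak is 3, at Thu 08:00 (Rhythm Soundcheck, Sectional Warm-up, Soloist Mixing).

3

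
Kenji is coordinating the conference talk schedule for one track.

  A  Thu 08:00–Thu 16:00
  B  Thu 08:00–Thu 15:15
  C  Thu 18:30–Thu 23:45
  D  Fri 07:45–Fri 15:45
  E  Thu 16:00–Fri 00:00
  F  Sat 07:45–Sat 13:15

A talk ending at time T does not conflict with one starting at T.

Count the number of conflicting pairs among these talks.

Two intervals overlap when each starts before the other ends.
Sorted by start: A, B, E, C, D, F.
B starts before A ends → A and B overlap.
E starts exactly when A ends (back-to-back, no overlap) — done with A.
E starts after B ends — done with B.
C starts before E ends → E and C overlap.
D starts after E ends — done with E.
D starts after C ends — done with C.
F starts after D ends.
Overlapping pairs: A & B, C & E — 2 in total.

2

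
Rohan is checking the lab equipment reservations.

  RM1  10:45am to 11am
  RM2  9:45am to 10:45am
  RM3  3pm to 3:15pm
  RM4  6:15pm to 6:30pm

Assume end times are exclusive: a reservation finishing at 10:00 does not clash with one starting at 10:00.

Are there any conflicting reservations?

No

Two intervals overlap when each starts before the other ends.
Sorted by start: RM2, RM1, RM3, RM4.
RM1 starts exactly when RM2 ends (back-to-back, no overlap), so RM2 has no further overlaps.
RM3 starts after RM1 ends, so RM1 has no further overlaps.
RM4 starts after RM3 ends.
Every pair is clear; the schedule has no overlaps.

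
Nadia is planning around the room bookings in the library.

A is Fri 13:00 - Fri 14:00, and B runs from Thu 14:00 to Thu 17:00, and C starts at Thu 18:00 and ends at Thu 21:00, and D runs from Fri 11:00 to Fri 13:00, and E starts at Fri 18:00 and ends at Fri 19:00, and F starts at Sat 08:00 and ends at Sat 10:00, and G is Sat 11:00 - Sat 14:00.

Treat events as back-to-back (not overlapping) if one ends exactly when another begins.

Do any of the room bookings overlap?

Sorted by start: B, C, D, A, E, F, G.
C starts after B ends, so nothing later overlaps B either.
D starts after C ends, so nothing later overlaps C either.
A starts exactly when D ends (back-to-back, no overlap), so nothing later overlaps D either.
E starts after A ends, so nothing later overlaps A either.
F starts after E ends, so nothing later overlaps E either.
G starts after F ends.
Every pair is clear; the schedule has no overlaps.

No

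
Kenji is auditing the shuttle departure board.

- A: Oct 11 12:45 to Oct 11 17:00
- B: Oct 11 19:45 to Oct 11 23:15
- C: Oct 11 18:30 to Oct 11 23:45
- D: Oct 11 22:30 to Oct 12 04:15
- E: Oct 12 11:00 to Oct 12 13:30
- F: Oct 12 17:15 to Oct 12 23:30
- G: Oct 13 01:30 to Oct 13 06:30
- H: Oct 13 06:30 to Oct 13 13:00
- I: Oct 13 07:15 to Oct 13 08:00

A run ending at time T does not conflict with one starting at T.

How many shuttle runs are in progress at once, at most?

3

Walk through starts and ends in time order (an end at T is processed before a start at T):
Oct 11 12:45 start A → 1
Oct 11 17:00 end A → 0
Oct 11 18:30 start C → 1
Oct 11 19:45 start B → 2
Oct 11 22:30 start D → 3
Oct 11 23:15 end B → 2
Oct 11 23:45 end C → 1
Oct 12 04:15 end D → 0
Oct 12 11:00 start E → 1
Oct 12 13:30 end E → 0
Oct 12 17:15 start F → 1
Oct 12 23:30 end F → 0
Oct 13 01:30 start G → 1
Oct 13 06:30 end G → 0
Oct 13 06:30 start H → 1
Oct 13 07:15 start I → 2
Oct 13 08:00 end I → 1
Oct 13 13:00 end H → 0
Peak is 3, at Oct 11 22:30 (B, C, D).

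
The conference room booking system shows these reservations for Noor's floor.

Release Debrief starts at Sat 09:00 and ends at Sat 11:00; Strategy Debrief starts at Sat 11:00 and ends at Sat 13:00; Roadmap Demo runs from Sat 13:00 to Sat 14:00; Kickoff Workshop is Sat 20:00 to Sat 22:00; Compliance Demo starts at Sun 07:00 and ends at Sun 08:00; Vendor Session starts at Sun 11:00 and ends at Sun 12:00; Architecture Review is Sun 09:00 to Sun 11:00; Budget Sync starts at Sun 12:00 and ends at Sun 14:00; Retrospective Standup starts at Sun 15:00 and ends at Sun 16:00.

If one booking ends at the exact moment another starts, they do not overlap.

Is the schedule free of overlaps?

Yes

Sorted by start: Release Debrief, Strategy Debrief, Roadmap Demo, Kickoff Workshop, Compliance Demo, Architecture Review, Vendor Session, Budget Sync, Retrospective Standup.
Strategy Debrief starts exactly when Release Debrief ends (back-to-back, no overlap), so nothing later overlaps Release Debrief either.
Roadmap Demo starts exactly when Strategy Debrief ends (back-to-back, no overlap), so nothing later overlaps Strategy Debrief either.
Kickoff Workshop starts after Roadmap Demo ends, so nothing later overlaps Roadmap Demo either.
Compliance Demo starts after Kickoff Workshop ends, so nothing later overlaps Kickoff Workshop either.
Architecture Review starts after Compliance Demo ends, so nothing later overlaps Compliance Demo either.
Vendor Session starts exactly when Architecture Review ends (back-to-back, no overlap), so nothing later overlaps Architecture Review either.
Budget Sync starts exactly when Vendor Session ends (back-to-back, no overlap), so nothing later overlaps Vendor Session either.
Retrospective Standup starts after Budget Sync ends.
Every pair is clear; the schedule has no overlaps.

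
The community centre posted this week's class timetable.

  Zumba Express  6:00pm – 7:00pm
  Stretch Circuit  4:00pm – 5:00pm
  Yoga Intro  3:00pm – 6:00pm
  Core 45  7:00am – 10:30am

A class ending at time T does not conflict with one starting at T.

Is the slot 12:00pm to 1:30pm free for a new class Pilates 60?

Core 45: ends 10:30am at or before Pilates 60 starts 12:00pm → clear.
Yoga Intro: starts 3:00pm at or after Pilates 60 ends 1:30pm → clear.
Stretch Circuit: starts 4:00pm at or after Pilates 60 ends 1:30pm → clear.
Zumba Express: starts 6:00pm at or after Pilates 60 ends 1:30pm → clear.

Yes — the slot is free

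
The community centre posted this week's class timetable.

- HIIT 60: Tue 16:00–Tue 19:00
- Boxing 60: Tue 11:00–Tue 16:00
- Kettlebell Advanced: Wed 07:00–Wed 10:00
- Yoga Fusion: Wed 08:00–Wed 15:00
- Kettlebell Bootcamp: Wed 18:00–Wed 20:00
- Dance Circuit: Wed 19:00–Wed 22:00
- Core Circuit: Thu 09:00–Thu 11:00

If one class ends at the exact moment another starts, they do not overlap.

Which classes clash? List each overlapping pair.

Sorted by start: Boxing 60, HIIT 60, Kettlebell Advanced, Yoga Fusion, Kettlebell Bootcamp, Dance Circuit, Core Circuit.
HIIT 60 starts exactly when Boxing 60 ends (back-to-back, no overlap); Boxing 60 is clear from here.
Kettlebell Advanced starts after HIIT 60 ends; HIIT 60 is clear from here.
Yoga Fusion starts before Kettlebell Advanced ends → Kettlebell Advanced and Yoga Fusion overlap.
Kettlebell Bootcamp starts after Kettlebell Advanced ends; Kettlebell Advanced is clear from here.
Kettlebell Bootcamp starts after Yoga Fusion ends; Yoga Fusion is clear from here.
Dance Circuit starts before Kettlebell Bootcamp ends → Kettlebell Bootcamp and Dance Circuit overlap.
Core Circuit starts after Kettlebell Bootcamp ends.
Core Circuit starts after Dance Circuit ends.

Dance Circuit & Kettlebell Bootcamp, Kettlebell Advanced & Yoga Fusion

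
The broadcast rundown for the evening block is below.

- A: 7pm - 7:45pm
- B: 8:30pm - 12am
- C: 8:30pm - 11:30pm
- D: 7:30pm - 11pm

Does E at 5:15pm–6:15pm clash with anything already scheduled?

No — it doesn't clash with anything

A: starts 7pm at or after E ends 6:15pm → clear.
D: starts 7:30pm at or after E ends 6:15pm → clear.
B: starts 8:30pm at or after E ends 6:15pm → clear.
C: starts 8:30pm at or after E ends 6:15pm → clear.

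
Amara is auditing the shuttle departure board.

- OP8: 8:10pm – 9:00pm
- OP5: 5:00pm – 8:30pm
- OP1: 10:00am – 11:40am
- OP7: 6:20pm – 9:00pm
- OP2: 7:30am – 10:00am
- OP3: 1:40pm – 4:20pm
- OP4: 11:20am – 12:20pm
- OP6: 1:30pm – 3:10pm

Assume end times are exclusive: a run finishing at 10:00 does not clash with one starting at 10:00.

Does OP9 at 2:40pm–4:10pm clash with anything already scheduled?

Yes — it overlaps OP3, OP6

OP2: ends 10:00am at or before OP9 starts 2:40pm → clear.
OP1: ends 11:40am at or before OP9 starts 2:40pm → clear.
OP4: ends 12:20pm at or before OP9 starts 2:40pm → clear.
OP6: starts 1:30pm before OP9 ends 4:10pm, and ends 3:10pm after OP9 starts 2:40pm → overlap.
OP3: starts 1:40pm before OP9 ends 4:10pm, and ends 4:20pm after OP9 starts 2:40pm → overlap.
OP5: starts 5:00pm at or after OP9 ends 4:10pm → clear.
OP7: starts 6:20pm at or after OP9 ends 4:10pm → clear.
OP8: starts 8:10pm at or after OP9 ends 4:10pm → clear.
OP9 overlaps OP3, OP6.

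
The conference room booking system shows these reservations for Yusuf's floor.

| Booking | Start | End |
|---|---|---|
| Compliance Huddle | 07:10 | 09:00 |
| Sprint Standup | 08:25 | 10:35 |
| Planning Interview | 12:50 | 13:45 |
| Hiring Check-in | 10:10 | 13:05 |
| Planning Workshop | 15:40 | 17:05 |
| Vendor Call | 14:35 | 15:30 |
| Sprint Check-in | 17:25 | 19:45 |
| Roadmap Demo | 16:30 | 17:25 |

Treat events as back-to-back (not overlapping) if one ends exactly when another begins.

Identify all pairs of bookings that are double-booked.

Sorted by start: Compliance Huddle, Sprint Standup, Hiring Check-in, Planning Interview, Vendor Call, Planning Workshop, Roadmap Demo, Sprint Check-in.
Sprint Standup starts before Compliance Huddle ends → Compliance Huddle and Sprint Standup overlap.
Hiring Check-in starts after Compliance Huddle ends, so Compliance Huddle has no further overlaps.
Hiring Check-in starts before Sprint Standup ends → Sprint Standup and Hiring Check-in overlap.
Planning Interview starts after Sprint Standup ends, so Sprint Standup has no further overlaps.
Planning Interview starts before Hiring Check-in ends → Hiring Check-in and Planning Interview overlap.
Vendor Call starts after Hiring Check-in ends, so Hiring Check-in has no further overlaps.
Vendor Call starts after Planning Interview ends, so Planning Interview has no further overlaps.
Planning Workshop starts after Vendor Call ends, so Vendor Call has no further overlaps.
Roadmap Demo starts before Planning Workshop ends → Planning Workshop and Roadmap Demo overlap.
Sprint Check-in starts after Planning Workshop ends.
Sprint Check-in starts exactly when Roadmap Demo ends (back-to-back, no overlap).

Compliance Huddle & Sprint Standup, Hiring Check-in & Planning Interview, Hiring Check-in & Sprint Standup, Planning Workshop & Roadmap Demo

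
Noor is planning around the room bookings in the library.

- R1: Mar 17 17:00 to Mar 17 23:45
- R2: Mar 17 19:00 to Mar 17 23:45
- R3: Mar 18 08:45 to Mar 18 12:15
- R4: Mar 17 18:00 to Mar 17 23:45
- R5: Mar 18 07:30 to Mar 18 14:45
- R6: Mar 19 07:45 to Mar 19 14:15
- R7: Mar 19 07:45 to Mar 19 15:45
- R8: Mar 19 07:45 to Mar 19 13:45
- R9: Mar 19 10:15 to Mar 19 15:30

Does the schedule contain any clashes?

Yes

Sorted by start: R1, R4, R2, R5, R3, R6, R7, R8, R9.
R4 starts before R1 ends → R1 and R4 overlap.
That's a conflict, so the schedule is not conflict-free.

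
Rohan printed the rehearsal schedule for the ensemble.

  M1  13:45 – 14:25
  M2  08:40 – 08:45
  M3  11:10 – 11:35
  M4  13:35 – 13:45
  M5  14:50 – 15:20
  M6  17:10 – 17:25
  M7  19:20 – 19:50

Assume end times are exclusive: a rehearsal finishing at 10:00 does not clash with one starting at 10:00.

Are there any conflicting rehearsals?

No

Sorted by start: M2, M3, M4, M1, M5, M6, M7.
M3 starts after M2 ends, so M2 has no further overlaps.
M4 starts after M3 ends, so M3 has no further overlaps.
M1 starts exactly when M4 ends (back-to-back, no overlap), so M4 has no further overlaps.
M5 starts after M1 ends, so M1 has no further overlaps.
M6 starts after M5 ends, so M5 has no further overlaps.
M7 starts after M6 ends.
Every pair is clear; the schedule has no overlaps.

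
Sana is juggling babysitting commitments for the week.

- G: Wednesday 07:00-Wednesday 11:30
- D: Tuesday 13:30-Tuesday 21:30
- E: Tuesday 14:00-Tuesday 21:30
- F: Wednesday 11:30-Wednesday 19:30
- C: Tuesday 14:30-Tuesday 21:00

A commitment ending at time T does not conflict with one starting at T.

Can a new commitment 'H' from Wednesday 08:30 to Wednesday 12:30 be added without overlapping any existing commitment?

No — it overlaps F, G

D: ends Tuesday 21:30 at or before H starts Wednesday 08:30 → clear.
E: ends Tuesday 21:30 at or before H starts Wednesday 08:30 → clear.
C: ends Tuesday 21:00 at or before H starts Wednesday 08:30 → clear.
G: starts Wednesday 07:00 before H ends Wednesday 12:30, and ends Wednesday 11:30 after H starts Wednesday 08:30 → overlap.
F: starts Wednesday 11:30 before H ends Wednesday 12:30, and ends Wednesday 19:30 after H starts Wednesday 08:30 → overlap.
H overlaps F, G.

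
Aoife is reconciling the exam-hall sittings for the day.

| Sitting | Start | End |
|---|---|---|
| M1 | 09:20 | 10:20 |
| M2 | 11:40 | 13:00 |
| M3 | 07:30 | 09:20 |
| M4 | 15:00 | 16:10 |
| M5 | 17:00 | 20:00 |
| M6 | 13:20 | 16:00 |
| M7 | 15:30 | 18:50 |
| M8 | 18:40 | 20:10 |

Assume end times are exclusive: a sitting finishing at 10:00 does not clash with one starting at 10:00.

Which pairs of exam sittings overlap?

Two intervals overlap when each starts before the other ends.
Sorted by start: M3, M1, M2, M6, M4, M7, M5, M8.
M1 starts exactly when M3 ends (back-to-back, no overlap), so M3 has no further overlaps.
M2 starts after M1 ends, so M1 has no further overlaps.
M6 starts after M2 ends, so M2 has no further overlaps.
M4 starts before M6 ends → M6 and M4 overlap.
M7 starts before M6 ends → M6 and M7 overlap.
M5 starts after M6 ends, so M6 has no further overlaps.
M7 starts before M4 ends → M4 and M7 overlap.
M5 starts after M4 ends, so M4 has no further overlaps.
M5 starts before M7 ends → M7 and M5 overlap.
M8 starts before M7 ends → M7 and M8 overlap.
M8 starts before M5 ends → M5 and M8 overlap.

M4 & M6, M4 & M7, M5 & M7, M5 & M8, M6 & M7, M7 & M8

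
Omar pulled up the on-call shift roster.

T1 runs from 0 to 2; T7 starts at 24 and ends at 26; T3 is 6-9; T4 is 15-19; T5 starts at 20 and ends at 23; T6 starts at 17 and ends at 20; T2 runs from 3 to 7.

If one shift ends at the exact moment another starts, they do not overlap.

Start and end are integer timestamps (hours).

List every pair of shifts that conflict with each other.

Check each pair: they overlap iff neither finishes before the other starts.
Sorted by start: T1, T2, T3, T4, T6, T5, T7.
T2 starts after T1 ends, so T1 has no further overlaps.
T3 starts before T2 ends → T2 and T3 overlap.
T4 starts after T2 ends, so T2 has no further overlaps.
T4 starts after T3 ends, so T3 has no further overlaps.
T6 starts before T4 ends → T4 and T6 overlap.
T5 starts after T4 ends, so T4 has no further overlaps.
T5 starts exactly when T6 ends (back-to-back, no overlap), so T6 has no further overlaps.
T7 starts after T5 ends.

T2 & T3, T4 & T6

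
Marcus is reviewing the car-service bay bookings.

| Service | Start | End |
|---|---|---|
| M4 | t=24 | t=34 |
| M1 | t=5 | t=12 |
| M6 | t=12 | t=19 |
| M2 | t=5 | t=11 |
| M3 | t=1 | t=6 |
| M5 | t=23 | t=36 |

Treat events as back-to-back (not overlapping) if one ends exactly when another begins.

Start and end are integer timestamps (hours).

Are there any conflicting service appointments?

Yes

Sorted by start: M3, M1, M2, M6, M5, M4.
M1 starts before M3 ends → M3 and M1 overlap.
That's a conflict, so the schedule is not conflict-free.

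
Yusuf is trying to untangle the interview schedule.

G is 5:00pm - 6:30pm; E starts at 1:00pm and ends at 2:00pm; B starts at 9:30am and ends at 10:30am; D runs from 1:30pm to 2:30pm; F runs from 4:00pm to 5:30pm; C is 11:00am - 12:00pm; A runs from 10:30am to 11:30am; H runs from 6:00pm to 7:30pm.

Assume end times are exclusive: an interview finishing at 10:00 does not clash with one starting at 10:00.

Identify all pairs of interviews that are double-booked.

A & C, D & E, F & G, G & H

Sorted by start: B, A, C, E, D, F, G, H.
A starts exactly when B ends (back-to-back, no overlap), so nothing later overlaps B either.
C starts before A ends → A and C overlap.
E starts after A ends, so nothing later overlaps A either.
E starts after C ends, so nothing later overlaps C either.
D starts before E ends → E and D overlap.
F starts after E ends, so nothing later overlaps E either.
F starts after D ends, so nothing later overlaps D either.
G starts before F ends → F and G overlap.
H starts after F ends.
H starts before G ends → G and H overlap.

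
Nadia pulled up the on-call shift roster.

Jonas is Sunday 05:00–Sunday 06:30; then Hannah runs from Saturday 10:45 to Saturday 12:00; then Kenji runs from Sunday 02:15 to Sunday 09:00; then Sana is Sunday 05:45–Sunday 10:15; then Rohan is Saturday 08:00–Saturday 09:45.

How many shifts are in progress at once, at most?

Sweep the timeline, counting +1 at each start and −1 at each end (ends before starts at a tie):
Saturday 08:00 start Rohan → 1
Saturday 09:45 end Rohan → 0
Saturday 10:45 start Hannah → 1
Saturday 12:00 end Hannah → 0
Sunday 02:15 start Kenji → 1
Sunday 05:00 start Jonas → 2
Sunday 05:45 start Sana → 3
Sunday 06:30 end Jonas → 2
Sunday 09:00 end Kenji → 1
Sunday 10:15 end Sana → 0
Peak is 3, at Sunday 05:45 (Jonas, Kenji, Sana).

3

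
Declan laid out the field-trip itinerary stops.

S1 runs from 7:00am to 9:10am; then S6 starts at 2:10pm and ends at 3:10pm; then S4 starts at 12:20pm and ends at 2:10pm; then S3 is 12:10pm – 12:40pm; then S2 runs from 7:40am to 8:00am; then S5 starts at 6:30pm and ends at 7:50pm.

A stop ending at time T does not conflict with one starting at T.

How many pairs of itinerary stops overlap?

2

Sorted by start: S1, S2, S3, S4, S6, S5.
S2 starts before S1 ends → S1 and S2 overlap.
S3 starts after S1 ends, so S1 has no further overlaps.
S3 starts after S2 ends, so S2 has no further overlaps.
S4 starts before S3 ends → S3 and S4 overlap.
S6 starts after S3 ends, so S3 has no further overlaps.
S6 starts exactly when S4 ends (back-to-back, no overlap), so S4 has no further overlaps.
S5 starts after S6 ends.
Overlapping pairs: S1 & S2, S3 & S4 — 2 in total.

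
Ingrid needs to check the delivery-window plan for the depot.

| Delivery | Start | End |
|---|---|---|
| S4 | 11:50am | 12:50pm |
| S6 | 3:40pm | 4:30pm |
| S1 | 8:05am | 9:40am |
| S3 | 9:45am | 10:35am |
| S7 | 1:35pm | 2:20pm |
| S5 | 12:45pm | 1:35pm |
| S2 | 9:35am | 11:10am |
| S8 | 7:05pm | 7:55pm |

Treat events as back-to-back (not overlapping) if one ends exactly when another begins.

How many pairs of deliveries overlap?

3

Sorted by start: S1, S2, S3, S4, S5, S7, S6, S8.
S2 starts before S1 ends → S1 and S2 overlap.
S3 starts after S1 ends, so S1 has no further overlaps.
S3 starts before S2 ends → S2 and S3 overlap.
S4 starts after S2 ends, so S2 has no further overlaps.
S4 starts after S3 ends, so S3 has no further overlaps.
S5 starts before S4 ends → S4 and S5 overlap.
S7 starts after S4 ends, so S4 has no further overlaps.
S7 starts exactly when S5 ends (back-to-back, no overlap), so S5 has no further overlaps.
S6 starts after S7 ends, so S7 has no further overlaps.
S8 starts after S6 ends.
Overlapping pairs: S1 & S2, S2 & S3, S4 & S5 — 3 in total.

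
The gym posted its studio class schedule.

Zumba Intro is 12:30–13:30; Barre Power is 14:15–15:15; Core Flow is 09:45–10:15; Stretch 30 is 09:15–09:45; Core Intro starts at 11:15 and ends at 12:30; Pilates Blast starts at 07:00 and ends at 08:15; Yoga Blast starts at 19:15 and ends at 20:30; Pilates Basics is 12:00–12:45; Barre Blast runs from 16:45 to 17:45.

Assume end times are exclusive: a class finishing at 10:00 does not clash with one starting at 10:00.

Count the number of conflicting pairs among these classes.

2

Two intervals overlap when each starts before the other ends.
Sorted by start: Pilates Blast, Stretch 30, Core Flow, Core Intro, Pilates Basics, Zumba Intro, Barre Power, Barre Blast, Yoga Blast.
Stretch 30 starts after Pilates Blast ends — done with Pilates Blast.
Core Flow starts exactly when Stretch 30 ends (back-to-back, no overlap) — done with Stretch 30.
Core Intro starts after Core Flow ends — done with Core Flow.
Pilates Basics starts before Core Intro ends → Core Intro and Pilates Basics overlap.
Zumba Intro starts exactly when Core Intro ends (back-to-back, no overlap) — done with Core Intro.
Zumba Intro starts before Pilates Basics ends → Pilates Basics and Zumba Intro overlap.
Barre Power starts after Pilates Basics ends — done with Pilates Basics.
Barre Power starts after Zumba Intro ends — done with Zumba Intro.
Barre Blast starts after Barre Power ends — done with Barre Power.
Yoga Blast starts after Barre Blast ends.
Overlapping pairs: Core Intro & Pilates Basics, Pilates Basics & Zumba Intro — 2 in total.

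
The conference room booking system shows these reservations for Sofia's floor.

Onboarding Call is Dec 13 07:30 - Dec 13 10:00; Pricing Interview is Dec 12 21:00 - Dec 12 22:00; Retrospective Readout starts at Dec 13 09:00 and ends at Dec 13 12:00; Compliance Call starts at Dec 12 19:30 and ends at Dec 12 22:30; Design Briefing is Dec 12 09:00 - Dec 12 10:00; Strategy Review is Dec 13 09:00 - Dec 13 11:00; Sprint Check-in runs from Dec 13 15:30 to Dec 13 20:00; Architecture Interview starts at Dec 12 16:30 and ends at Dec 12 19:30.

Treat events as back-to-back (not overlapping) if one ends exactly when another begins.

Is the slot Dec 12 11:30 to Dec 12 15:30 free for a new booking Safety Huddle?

Design Briefing: ends Dec 12 10:00 at or before Safety Huddle starts Dec 12 11:30 → clear.
Architecture Interview: starts Dec 12 16:30 at or after Safety Huddle ends Dec 12 15:30 → clear.
Compliance Call: starts Dec 12 19:30 at or after Safety Huddle ends Dec 12 15:30 → clear.
Pricing Interview: starts Dec 12 21:00 at or after Safety Huddle ends Dec 12 15:30 → clear.
Onboarding Call: starts Dec 13 07:30 at or after Safety Huddle ends Dec 12 15:30 → clear.
Strategy Review: starts Dec 13 09:00 at or after Safety Huddle ends Dec 12 15:30 → clear.
Retrospective Readout: starts Dec 13 09:00 at or after Safety Huddle ends Dec 12 15:30 → clear.
Sprint Check-in: starts Dec 13 15:30 at or after Safety Huddle ends Dec 12 15:30 → clear.

Yes — the slot is free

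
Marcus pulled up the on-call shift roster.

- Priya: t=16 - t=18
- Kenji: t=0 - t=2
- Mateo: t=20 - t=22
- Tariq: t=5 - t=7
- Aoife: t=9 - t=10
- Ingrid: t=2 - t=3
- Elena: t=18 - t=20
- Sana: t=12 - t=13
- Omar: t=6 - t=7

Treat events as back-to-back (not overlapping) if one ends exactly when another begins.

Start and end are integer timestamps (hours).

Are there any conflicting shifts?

Sorted by start: Kenji, Ingrid, Tariq, Omar, Aoife, Sana, Priya, Elena, Mateo.
Ingrid starts exactly when Kenji ends (back-to-back, no overlap), so Kenji has no further overlaps.
Tariq starts after Ingrid ends, so Ingrid has no further overlaps.
Omar starts before Tariq ends → Tariq and Omar overlap.
That's a conflict, so the schedule is not conflict-free.

Yes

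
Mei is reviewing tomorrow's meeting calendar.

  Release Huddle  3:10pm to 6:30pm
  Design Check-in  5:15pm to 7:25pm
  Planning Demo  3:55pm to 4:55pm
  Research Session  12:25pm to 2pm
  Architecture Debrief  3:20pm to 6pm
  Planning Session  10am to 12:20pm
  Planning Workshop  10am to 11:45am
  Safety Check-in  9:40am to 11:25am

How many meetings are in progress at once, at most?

3

Walk through starts and ends in time order (an end at T is processed before a start at T):
9:40am start Safety Check-in → 1
10am start Planning Session → 2
10am start Planning Workshop → 3
11:25am end Safety Check-in → 2
11:45am end Planning Workshop → 1
12:20pm end Planning Session → 0
12:25pm start Research Session → 1
2pm end Research Session → 0
3:10pm start Release Huddle → 1
3:20pm start Architecture Debrief → 2
3:55pm start Planning Demo → 3
4:55pm end Planning Demo → 2
5:15pm start Design Check-in → 3
6pm end Architecture Debrief → 2
6:30pm end Release Huddle → 1
7:25pm end Design Check-in → 0
Peak is 3, at 10am (Planning Session, Planning Workshop, Safety Check-in).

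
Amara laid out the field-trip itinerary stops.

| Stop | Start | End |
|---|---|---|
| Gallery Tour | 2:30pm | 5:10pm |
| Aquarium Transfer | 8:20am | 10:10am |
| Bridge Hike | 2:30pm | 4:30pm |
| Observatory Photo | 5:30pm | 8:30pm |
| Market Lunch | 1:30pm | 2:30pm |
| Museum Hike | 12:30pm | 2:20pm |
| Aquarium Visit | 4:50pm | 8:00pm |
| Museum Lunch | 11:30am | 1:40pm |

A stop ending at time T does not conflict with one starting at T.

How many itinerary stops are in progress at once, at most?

3

Sweep the timeline, counting +1 at each start and −1 at each end (ends before starts at a tie):
8:20am start Aquarium Transfer → 1
10:10am end Aquarium Transfer → 0
11:30am start Museum Lunch → 1
12:30pm start Museum Hike → 2
1:30pm start Market Lunch → 3
1:40pm end Museum Lunch → 2
2:20pm end Museum Hike → 1
2:30pm end Market Lunch → 0
2:30pm start Bridge Hike → 1
2:30pm start Gallery Tour → 2
4:30pm end Bridge Hike → 1
4:50pm start Aquarium Visit → 2
5:10pm end Gallery Tour → 1
5:30pm start Observatory Photo → 2
8:00pm end Aquarium Visit → 1
8:30pm end Observatory Photo → 0
Peak is 3, at 1:30pm (Market Lunch, Museum Hike, Museum Lunch).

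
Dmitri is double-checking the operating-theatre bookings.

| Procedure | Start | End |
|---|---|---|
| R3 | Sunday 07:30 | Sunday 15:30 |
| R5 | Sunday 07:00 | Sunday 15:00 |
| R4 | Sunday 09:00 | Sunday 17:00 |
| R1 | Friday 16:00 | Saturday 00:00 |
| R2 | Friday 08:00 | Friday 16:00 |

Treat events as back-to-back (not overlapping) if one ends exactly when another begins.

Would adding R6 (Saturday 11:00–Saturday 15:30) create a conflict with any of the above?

No — it doesn't clash with anything

R2: ends Friday 16:00 at or before R6 starts Saturday 11:00 → clear.
R1: ends Saturday 00:00 at or before R6 starts Saturday 11:00 → clear.
R5: starts Sunday 07:00 at or after R6 ends Saturday 15:30 → clear.
R3: starts Sunday 07:30 at or after R6 ends Saturday 15:30 → clear.
R4: starts Sunday 09:00 at or after R6 ends Saturday 15:30 → clear.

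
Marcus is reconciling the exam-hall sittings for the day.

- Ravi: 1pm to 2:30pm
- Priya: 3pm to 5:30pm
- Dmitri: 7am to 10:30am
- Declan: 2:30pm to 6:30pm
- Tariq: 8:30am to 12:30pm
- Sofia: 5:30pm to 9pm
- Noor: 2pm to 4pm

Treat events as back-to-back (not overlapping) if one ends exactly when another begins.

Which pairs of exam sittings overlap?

Sorted by start: Dmitri, Tariq, Ravi, Noor, Declan, Priya, Sofia.
Tariq starts before Dmitri ends → Dmitri and Tariq overlap.
Ravi starts after Dmitri ends; Dmitri is clear from here.
Ravi starts after Tariq ends; Tariq is clear from here.
Noor starts before Ravi ends → Ravi and Noor overlap.
Declan starts exactly when Ravi ends (back-to-back, no overlap); Ravi is clear from here.
Declan starts before Noor ends → Noor and Declan overlap.
Priya starts before Noor ends → Noor and Priya overlap.
Sofia starts after Noor ends.
Priya starts before Declan ends → Declan and Priya overlap.
Sofia starts before Declan ends → Declan and Sofia overlap.
Sofia starts exactly when Priya ends (back-to-back, no overlap).

Declan & Noor, Declan & Priya, Declan & Sofia, Dmitri & Tariq, Noor & Priya, Noor & Ravi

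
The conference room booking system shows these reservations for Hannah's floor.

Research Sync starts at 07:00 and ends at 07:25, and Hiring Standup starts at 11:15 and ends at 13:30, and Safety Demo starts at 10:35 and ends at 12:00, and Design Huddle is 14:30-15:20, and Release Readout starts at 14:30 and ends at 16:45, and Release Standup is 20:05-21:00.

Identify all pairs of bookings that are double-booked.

Design Huddle & Release Readout, Hiring Standup & Safety Demo

Sorted by start: Research Sync, Safety Demo, Hiring Standup, Design Huddle, Release Readout, Release Standup.
Safety Demo starts after Research Sync ends, so nothing later overlaps Research Sync either.
Hiring Standup starts before Safety Demo ends → Safety Demo and Hiring Standup overlap.
Design Huddle starts after Safety Demo ends, so nothing later overlaps Safety Demo either.
Design Huddle starts after Hiring Standup ends, so nothing later overlaps Hiring Standup either.
Release Readout starts before Design Huddle ends → Design Huddle and Release Readout overlap.
Release Standup starts after Design Huddle ends.
Release Standup starts after Release Readout ends.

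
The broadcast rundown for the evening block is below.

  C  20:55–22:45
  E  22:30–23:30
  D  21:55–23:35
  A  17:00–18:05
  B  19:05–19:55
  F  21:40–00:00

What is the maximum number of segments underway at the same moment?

4

Walk through starts and ends in time order (an end at T is processed before a start at T):
17:00 start A → 1
18:05 end A → 0
19:05 start B → 1
19:55 end B → 0
20:55 start C → 1
21:40 start F → 2
21:55 start D → 3
22:30 start E → 4
22:45 end C → 3
23:30 end E → 2
23:35 end D → 1
00:00 end F → 0
Peak is 4, at 22:30 (C, D, E, F).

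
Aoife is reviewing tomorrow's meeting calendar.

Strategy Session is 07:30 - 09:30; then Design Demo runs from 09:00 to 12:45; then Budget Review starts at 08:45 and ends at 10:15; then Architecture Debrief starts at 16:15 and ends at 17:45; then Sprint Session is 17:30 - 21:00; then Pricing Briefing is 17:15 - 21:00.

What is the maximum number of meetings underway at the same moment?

3

Sort all start/end points and keep a running count:
07:30 start Strategy Session → 1
08:45 start Budget Review → 2
09:00 start Design Demo → 3
09:30 end Strategy Session → 2
10:15 end Budget Review → 1
12:45 end Design Demo → 0
16:15 start Architecture Debrief → 1
17:15 start Pricing Briefing → 2
17:30 start Sprint Session → 3
17:45 end Architecture Debrief → 2
21:00 end Pricing Briefing → 1
21:00 end Sprint Session → 0
Peak is 3, at 09:00 (Budget Review, Design Demo, Strategy Session).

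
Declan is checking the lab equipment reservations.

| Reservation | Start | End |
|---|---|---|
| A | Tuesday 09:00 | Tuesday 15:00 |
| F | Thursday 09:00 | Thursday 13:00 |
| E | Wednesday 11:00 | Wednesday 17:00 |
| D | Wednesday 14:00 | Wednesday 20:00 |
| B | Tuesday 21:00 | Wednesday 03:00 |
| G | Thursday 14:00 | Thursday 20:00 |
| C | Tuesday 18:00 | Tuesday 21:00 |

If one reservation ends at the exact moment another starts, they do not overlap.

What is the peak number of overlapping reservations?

Sweep the timeline, counting +1 at each start and −1 at each end (ends before starts at a tie):
Tuesday 09:00 start A → 1
Tuesday 15:00 end A → 0
Tuesday 18:00 start C → 1
Tuesday 21:00 end C → 0
Tuesday 21:00 start B → 1
Wednesday 03:00 end B → 0
Wednesday 11:00 start E → 1
Wednesday 14:00 start D → 2
Wednesday 17:00 end E → 1
Wednesday 20:00 end D → 0
Thursday 09:00 start F → 1
Thursday 13:00 end F → 0
Thursday 14:00 start G → 1
Thursday 20:00 end G → 0
Peak is 2, at Wednesday 14:00 (D, E).

2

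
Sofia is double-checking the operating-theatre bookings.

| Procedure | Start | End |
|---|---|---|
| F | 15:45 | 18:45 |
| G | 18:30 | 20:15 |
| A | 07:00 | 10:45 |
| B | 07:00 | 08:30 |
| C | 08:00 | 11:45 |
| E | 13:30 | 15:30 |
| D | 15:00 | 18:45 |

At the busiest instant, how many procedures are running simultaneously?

3

Sort all start/end points and keep a running count:
07:00 start A → 1
07:00 start B → 2
08:00 start C → 3
08:30 end B → 2
10:45 end A → 1
11:45 end C → 0
13:30 start E → 1
15:00 start D → 2
15:30 end E → 1
15:45 start F → 2
18:30 start G → 3
18:45 end D → 2
18:45 end F → 1
20:15 end G → 0
Peak is 3, at 08:00 (A, B, C).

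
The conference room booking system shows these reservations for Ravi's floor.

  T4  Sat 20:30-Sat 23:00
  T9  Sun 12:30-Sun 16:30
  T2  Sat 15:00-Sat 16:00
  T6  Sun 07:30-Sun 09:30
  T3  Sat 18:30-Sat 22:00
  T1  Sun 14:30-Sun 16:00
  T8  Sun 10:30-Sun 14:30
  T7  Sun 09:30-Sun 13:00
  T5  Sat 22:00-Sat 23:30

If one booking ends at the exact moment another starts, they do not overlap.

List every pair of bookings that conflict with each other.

T1 & T9, T3 & T4, T4 & T5, T7 & T8, T7 & T9, T8 & T9

Two intervals overlap when each starts before the other ends.
Sorted by start: T2, T3, T4, T5, T6, T7, T8, T9, T1.
T3 starts after T2 ends — done with T2.
T4 starts before T3 ends → T3 and T4 overlap.
T5 starts exactly when T3 ends (back-to-back, no overlap) — done with T3.
T5 starts before T4 ends → T4 and T5 overlap.
T6 starts after T4 ends — done with T4.
T6 starts after T5 ends — done with T5.
T7 starts exactly when T6 ends (back-to-back, no overlap) — done with T6.
T8 starts before T7 ends → T7 and T8 overlap.
T9 starts before T7 ends → T7 and T9 overlap.
T1 starts after T7 ends.
T9 starts before T8 ends → T8 and T9 overlap.
T1 starts exactly when T8 ends (back-to-back, no overlap).
T1 starts before T9 ends → T9 and T1 overlap.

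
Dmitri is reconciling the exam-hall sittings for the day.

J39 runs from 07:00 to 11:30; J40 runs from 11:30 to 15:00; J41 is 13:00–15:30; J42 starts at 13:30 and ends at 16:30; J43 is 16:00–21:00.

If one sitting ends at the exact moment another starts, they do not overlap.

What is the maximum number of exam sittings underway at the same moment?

Sweep the timeline, counting +1 at each start and −1 at each end (ends before starts at a tie):
07:00 start J39 → 1
11:30 end J39 → 0
11:30 start J40 → 1
13:00 start J41 → 2
13:30 start J42 → 3
15:00 end J40 → 2
15:30 end J41 → 1
16:00 start J43 → 2
16:30 end J42 → 1
21:00 end J43 → 0
Peak is 3, at 13:30 (J40, J41, J42).

3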